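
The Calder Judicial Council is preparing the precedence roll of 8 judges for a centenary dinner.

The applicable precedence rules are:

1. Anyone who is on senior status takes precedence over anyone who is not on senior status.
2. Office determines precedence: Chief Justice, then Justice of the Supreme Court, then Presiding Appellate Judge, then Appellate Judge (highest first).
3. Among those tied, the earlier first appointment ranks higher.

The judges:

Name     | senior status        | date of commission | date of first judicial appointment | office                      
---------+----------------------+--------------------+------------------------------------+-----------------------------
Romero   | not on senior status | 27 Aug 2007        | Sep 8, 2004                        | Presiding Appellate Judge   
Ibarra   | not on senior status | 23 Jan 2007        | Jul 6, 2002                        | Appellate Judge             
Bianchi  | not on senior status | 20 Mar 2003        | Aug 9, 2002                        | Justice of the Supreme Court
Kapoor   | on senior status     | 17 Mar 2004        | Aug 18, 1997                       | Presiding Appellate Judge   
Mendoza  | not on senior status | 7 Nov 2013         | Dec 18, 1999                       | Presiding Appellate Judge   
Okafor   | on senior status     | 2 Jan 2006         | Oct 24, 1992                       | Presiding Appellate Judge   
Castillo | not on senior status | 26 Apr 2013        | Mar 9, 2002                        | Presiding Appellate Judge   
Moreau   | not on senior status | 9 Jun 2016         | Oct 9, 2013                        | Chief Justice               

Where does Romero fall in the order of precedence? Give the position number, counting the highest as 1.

7

By the first rule: Okafor and Kapoor (both on senior status); then Moreau, Bianchi, Mendoza, Castillo, Romero and Ibarra (each not on senior status).
Okafor and Kapoor are each Presiding Appellate Judge, so the next rule applies.
Among Okafor and Kapoor, by date of first judicial appointment (earlier first): Okafor (Oct 24, 1992) before Kapoor (Aug 18, 1997).
Among Moreau, Bianchi, Mendoza, Castillo, Romero and Ibarra, by office: Moreau (Chief Justice) before Bianchi (Justice of the Supreme Court) before Mendoza, Castillo and Romero (Presiding Appellate Judge) before Ibarra (Appellate Judge).
Among Mendoza, Castillo and Romero, by date of first judicial appointment (earlier first): Mendoza (Dec 18, 1999) before Castillo (Mar 9, 2002) before Romero (Sep 8, 2004).
Order: Okafor, Kapoor, Moreau, Bianchi, Mendoza, Castillo, Romero, Ibarra. So position 7.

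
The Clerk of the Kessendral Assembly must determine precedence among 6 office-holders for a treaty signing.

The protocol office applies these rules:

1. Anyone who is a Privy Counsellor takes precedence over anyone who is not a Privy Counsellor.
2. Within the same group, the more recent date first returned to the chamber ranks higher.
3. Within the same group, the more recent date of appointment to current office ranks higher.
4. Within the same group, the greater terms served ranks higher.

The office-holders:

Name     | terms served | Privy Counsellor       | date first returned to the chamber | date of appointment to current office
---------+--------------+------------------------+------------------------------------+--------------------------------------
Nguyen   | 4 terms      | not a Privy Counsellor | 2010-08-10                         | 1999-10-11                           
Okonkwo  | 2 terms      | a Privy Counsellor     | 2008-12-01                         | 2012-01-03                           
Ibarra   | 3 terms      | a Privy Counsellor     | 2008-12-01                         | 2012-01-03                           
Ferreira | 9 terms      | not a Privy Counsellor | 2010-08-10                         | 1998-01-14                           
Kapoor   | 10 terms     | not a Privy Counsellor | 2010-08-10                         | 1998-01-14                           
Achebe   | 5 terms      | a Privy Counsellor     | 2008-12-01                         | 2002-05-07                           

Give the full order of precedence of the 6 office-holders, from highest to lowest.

Ibarra, Okonkwo, Achebe, Nguyen, Kapoor, Ferreira

By the first rule: Ibarra, Okonkwo and Achebe (each a Privy Counsellor); then Nguyen, Kapoor and Ferreira (each not a Privy Counsellor).
Ibarra, Okonkwo and Achebe all have date first returned to the chamber 2008-12-01, so the next rule applies.
Among Ibarra, Okonkwo and Achebe, by date of appointment to current office (later first): Ibarra and Okonkwo (2012-01-03) before Achebe (2002-05-07).
Among Ibarra and Okonkwo, by terms served (higher first): Ibarra (3 terms) before Okonkwo (2 terms).
Nguyen, Kapoor and Ferreira all have date first returned to the chamber 2010-08-10, so the next rule applies.
Among Nguyen, Kapoor and Ferreira, by date of appointment to current office (later first): Nguyen (1999-10-11) before Kapoor and Ferreira (1998-01-14).
Among Kapoor and Ferreira, by terms served (higher first): Kapoor (10 terms) before Ferreira (9 terms).
Full order: Ibarra, Okonkwo, Achebe, Nguyen, Kapoor, Ferreira.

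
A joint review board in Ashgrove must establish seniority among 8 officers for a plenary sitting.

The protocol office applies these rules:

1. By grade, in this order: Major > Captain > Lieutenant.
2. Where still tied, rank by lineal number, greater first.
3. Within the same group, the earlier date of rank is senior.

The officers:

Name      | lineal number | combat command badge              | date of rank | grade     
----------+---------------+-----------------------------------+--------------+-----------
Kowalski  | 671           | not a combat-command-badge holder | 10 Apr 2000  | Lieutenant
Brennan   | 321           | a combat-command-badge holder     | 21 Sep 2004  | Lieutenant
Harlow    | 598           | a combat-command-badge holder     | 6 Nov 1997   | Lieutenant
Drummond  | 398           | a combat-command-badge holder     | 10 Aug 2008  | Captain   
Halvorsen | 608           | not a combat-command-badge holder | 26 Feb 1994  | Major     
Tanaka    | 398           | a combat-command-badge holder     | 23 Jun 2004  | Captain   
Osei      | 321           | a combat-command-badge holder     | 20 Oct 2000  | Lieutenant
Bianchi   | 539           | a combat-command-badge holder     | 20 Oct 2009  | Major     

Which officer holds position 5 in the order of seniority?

By grade: Halvorsen and Bianchi (Major); then Tanaka and Drummond (Captain); then Kowalski, Harlow, Osei and Brennan (Lieutenant).
Among Halvorsen and Bianchi, by lineal number (higher first): Halvorsen (608) before Bianchi (539).
Tanaka and Drummond both have lineal number 398, so the next rule applies.
Among Tanaka and Drummond, by date of rank (earlier first): Tanaka (23 Jun 2004) before Drummond (10 Aug 2008).
Among Kowalski, Harlow, Osei and Brennan, by lineal number (higher first): Kowalski (671) before Harlow (598) before Osei and Brennan (321).
Among Osei and Brennan, by date of rank (earlier first): Osei (20 Oct 2000) before Brennan (21 Sep 2004).
Order: Halvorsen, Bianchi, Tanaka, Drummond, Kowalski, Harlow, Osei, Brennan.

Kowalski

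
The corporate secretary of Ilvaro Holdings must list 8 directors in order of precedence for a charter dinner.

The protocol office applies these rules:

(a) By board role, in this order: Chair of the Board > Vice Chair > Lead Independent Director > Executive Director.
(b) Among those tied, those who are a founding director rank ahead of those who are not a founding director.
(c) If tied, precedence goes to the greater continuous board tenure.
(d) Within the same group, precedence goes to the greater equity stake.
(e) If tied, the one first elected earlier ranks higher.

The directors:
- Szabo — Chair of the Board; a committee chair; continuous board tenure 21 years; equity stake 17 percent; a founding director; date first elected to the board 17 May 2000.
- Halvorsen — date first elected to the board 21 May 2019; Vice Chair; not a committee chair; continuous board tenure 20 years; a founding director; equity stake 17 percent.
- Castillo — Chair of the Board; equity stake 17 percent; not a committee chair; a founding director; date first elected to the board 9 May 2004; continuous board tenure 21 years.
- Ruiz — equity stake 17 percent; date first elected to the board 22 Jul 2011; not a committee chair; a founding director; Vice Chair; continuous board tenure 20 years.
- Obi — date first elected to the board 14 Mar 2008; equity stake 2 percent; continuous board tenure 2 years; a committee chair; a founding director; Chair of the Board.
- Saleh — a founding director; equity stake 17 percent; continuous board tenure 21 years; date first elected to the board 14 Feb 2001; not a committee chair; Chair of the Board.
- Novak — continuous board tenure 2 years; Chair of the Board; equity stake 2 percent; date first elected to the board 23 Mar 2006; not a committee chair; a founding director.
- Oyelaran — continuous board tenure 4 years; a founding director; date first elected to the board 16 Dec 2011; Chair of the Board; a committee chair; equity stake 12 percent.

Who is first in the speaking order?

Szabo

By board role: Szabo, Saleh, Castillo, Oyelaran, Novak and Obi (Chair of the Board); then Ruiz and Halvorsen (Vice Chair).
Szabo, Saleh, Castillo, Oyelaran, Novak and Obi are each a founding director, so the next rule applies.
Among Szabo, Saleh, Castillo, Oyelaran, Novak and Obi, by continuous board tenure (higher first): Szabo, Saleh and Castillo (21 years) before Oyelaran (4 years) before Novak and Obi (2 years).
Szabo, Saleh and Castillo all have equity stake 17 percent, so the next rule applies.
Among Szabo, Saleh and Castillo, by date first elected to the board (earlier first): Szabo (17 May 2000) before Saleh (14 Feb 2001) before Castillo (9 May 2004).
Novak and Obi both have equity stake 2 percent, so the next rule applies.
Among Novak and Obi, by date first elected to the board (earlier first): Novak (23 Mar 2006) before Obi (14 Mar 2008).
Ruiz and Halvorsen are each a founding director, so the next rule applies.
Ruiz and Halvorsen both have continuous board tenure 20 years, so the next rule applies.
Ruiz and Halvorsen both have equity stake 17 percent, so the next rule applies.
Among Ruiz and Halvorsen, by date first elected to the board (earlier first): Ruiz (22 Jul 2011) before Halvorsen (21 May 2019).
Order: Szabo, Saleh, Castillo, Oyelaran, Novak, Obi, Ruiz, Halvorsen.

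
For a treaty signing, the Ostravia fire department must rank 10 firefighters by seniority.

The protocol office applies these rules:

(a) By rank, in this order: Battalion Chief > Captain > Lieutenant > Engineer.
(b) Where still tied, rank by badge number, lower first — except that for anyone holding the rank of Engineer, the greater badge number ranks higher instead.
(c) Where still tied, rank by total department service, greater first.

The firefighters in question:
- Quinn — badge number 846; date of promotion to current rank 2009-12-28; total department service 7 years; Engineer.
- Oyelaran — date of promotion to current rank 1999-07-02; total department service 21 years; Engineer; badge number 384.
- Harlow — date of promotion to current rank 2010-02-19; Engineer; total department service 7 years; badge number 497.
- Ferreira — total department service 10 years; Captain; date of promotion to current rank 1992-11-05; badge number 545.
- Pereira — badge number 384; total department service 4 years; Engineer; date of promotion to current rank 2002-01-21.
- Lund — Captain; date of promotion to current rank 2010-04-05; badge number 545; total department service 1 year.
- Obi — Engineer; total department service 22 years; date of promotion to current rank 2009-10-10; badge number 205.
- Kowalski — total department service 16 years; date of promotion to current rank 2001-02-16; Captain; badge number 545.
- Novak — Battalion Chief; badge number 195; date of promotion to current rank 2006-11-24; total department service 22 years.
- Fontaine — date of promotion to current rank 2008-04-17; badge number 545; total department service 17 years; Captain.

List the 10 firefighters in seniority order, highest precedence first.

By rank: Novak (Battalion Chief); then Fontaine, Kowalski, Ferreira and Lund (Captain); then Quinn, Harlow, Oyelaran, Pereira and Obi (Engineer).
Fontaine, Kowalski, Ferreira and Lund all have badge number 545, so the next rule applies.
Among Fontaine, Kowalski, Ferreira and Lund, by total department service (higher first): Fontaine (17 years) before Kowalski (16 years) before Ferreira (10 years) before Lund (1 year).
Among Quinn, Harlow, Oyelaran, Pereira and Obi, by badge number (higher first) (reversed rule for this group): Quinn (846) before Harlow (497) before Oyelaran and Pereira (384) before Obi (205).
Among Oyelaran and Pereira, by total department service (higher first): Oyelaran (21 years) before Pereira (4 years).
Full order: Novak, Fontaine, Kowalski, Ferreira, Lund, Quinn, Harlow, Oyelaran, Pereira, Obi.

Novak, Fontaine, Kowalski, Ferreira, Lund, Quinn, Harlow, Oyelaran, Pereira, Obi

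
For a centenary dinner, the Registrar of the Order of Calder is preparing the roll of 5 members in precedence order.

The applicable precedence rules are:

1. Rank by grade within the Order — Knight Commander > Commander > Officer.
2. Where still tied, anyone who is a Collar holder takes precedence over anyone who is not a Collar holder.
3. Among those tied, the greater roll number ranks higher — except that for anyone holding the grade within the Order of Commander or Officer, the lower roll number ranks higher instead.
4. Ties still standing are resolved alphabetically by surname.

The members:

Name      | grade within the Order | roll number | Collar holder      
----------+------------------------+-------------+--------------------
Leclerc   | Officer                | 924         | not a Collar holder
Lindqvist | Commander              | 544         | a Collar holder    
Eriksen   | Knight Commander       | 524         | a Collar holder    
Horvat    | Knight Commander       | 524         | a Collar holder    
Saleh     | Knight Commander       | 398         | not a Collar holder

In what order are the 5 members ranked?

Eriksen, Horvat, Saleh, Lindqvist, Leclerc

By grade within the Order: Eriksen, Horvat and Saleh (Knight Commander); then Lindqvist (Commander); then Leclerc (Officer).
Among Eriksen, Horvat and Saleh, a Collar holder before not a Collar holder: Eriksen and Horvat (a Collar holder) before Saleh (not a Collar holder).
Eriksen and Horvat both have roll number 524, so the next rule applies.
Among Eriksen and Horvat, alphabetically by surname: Eriksen before Horvat.
Full order: Eriksen, Horvat, Saleh, Lindqvist, Leclerc.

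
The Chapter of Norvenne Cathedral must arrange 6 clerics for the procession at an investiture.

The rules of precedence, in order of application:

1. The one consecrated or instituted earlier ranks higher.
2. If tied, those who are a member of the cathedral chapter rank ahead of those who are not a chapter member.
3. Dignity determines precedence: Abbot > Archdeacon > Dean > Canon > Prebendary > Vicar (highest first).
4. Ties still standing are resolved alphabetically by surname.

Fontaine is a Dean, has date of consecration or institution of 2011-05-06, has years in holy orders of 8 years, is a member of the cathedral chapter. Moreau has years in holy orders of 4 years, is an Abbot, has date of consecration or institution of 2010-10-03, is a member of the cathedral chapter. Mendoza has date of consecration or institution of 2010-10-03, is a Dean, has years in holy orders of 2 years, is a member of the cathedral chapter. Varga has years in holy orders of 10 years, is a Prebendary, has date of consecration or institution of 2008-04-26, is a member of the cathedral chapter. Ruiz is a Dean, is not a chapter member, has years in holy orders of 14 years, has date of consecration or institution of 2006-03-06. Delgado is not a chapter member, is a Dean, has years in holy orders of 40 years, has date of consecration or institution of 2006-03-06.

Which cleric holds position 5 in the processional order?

Mendoza

By date of consecration or institution (earlier first): Delgado and Ruiz (both 2006-03-06); then Varga (2008-04-26); then Moreau and Mendoza (both 2010-10-03); then Fontaine (2011-05-06).
Delgado and Ruiz are each not a chapter member, so the next rule applies.
Delgado and Ruiz are each Dean, so the next rule applies.
Among Delgado and Ruiz, alphabetically by surname: Delgado before Ruiz.
Moreau and Mendoza are each a member of the cathedral chapter, so the next rule applies.
Among Moreau and Mendoza, by dignity: Moreau (Abbot) before Mendoza (Dean).
Order: Delgado, Ruiz, Varga, Moreau, Mendoza, Fontaine.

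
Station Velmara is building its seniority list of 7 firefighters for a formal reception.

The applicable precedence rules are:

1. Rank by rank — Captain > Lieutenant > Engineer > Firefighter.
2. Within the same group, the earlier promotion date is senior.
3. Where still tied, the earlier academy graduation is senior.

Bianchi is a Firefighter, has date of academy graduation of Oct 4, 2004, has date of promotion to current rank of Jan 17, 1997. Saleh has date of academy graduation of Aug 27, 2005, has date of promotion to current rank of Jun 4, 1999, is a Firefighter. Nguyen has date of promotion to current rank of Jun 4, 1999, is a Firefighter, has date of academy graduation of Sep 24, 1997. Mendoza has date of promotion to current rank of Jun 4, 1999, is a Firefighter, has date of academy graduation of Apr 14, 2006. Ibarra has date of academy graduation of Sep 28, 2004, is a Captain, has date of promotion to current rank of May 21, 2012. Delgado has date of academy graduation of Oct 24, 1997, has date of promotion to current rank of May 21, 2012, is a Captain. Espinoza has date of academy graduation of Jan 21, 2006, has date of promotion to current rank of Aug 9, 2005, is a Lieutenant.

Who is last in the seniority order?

By rank: Delgado and Ibarra (Captain); then Espinoza (Lieutenant); then Bianchi, Nguyen, Saleh and Mendoza (Firefighter).
Delgado and Ibarra both have date of promotion to current rank May 21, 2012, so the next rule applies.
Among Delgado and Ibarra, by date of academy graduation (earlier first): Delgado (Oct 24, 1997) before Ibarra (Sep 28, 2004).
Among Bianchi, Nguyen, Saleh and Mendoza, by date of promotion to current rank (earlier first): Bianchi (Jan 17, 1997) before Nguyen, Saleh and Mendoza (Jun 4, 1999).
Among Nguyen, Saleh and Mendoza, by date of academy graduation (earlier first): Nguyen (Sep 24, 1997) before Saleh (Aug 27, 2005) before Mendoza (Apr 14, 2006).
Order: Delgado, Ibarra, Espinoza, Bianchi, Nguyen, Saleh, Mendoza.

Mendoza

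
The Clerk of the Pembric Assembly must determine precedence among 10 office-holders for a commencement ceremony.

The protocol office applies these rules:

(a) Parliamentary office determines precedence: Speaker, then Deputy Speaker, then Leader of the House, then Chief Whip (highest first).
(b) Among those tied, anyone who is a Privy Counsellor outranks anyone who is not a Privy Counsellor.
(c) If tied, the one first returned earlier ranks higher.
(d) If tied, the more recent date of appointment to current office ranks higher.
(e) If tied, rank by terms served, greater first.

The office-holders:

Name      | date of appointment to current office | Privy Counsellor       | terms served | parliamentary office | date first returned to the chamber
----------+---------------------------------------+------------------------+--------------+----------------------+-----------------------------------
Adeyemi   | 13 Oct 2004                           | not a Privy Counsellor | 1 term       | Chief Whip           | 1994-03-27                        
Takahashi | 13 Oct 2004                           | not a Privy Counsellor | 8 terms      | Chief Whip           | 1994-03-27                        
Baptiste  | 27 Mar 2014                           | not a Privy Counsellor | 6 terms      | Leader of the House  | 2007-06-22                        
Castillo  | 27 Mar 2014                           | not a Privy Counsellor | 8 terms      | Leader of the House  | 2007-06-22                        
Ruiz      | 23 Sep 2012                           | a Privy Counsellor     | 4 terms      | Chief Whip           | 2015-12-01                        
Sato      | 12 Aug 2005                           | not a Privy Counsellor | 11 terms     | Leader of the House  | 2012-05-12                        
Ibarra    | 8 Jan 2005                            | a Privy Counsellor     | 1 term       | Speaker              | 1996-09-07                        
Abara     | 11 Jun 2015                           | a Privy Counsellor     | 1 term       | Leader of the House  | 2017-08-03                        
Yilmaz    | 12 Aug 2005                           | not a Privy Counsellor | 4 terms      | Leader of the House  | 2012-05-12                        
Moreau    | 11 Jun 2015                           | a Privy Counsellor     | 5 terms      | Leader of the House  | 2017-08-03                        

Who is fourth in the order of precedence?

By parliamentary office: Ibarra (Speaker); then Moreau, Abara, Castillo, Baptiste, Sato and Yilmaz (Leader of the House); then Ruiz, Takahashi and Adeyemi (Chief Whip).
Among Moreau, Abara, Castillo, Baptiste, Sato and Yilmaz, a Privy Counsellor before not a Privy Counsellor: Moreau and Abara (a Privy Counsellor) before Castillo, Baptiste, Sato and Yilmaz (not a Privy Counsellor).
Moreau and Abara both have date first returned to the chamber 2017-08-03, so the next rule applies.
Moreau and Abara both have date of appointment to current office 11 Jun 2015, so the next rule applies.
Among Moreau and Abara, by terms served (higher first): Moreau (5 terms) before Abara (1 term).
Among Castillo, Baptiste, Sato and Yilmaz, by date first returned to the chamber (earlier first): Castillo and Baptiste (2007-06-22) before Sato and Yilmaz (2012-05-12).
Castillo and Baptiste both have date of appointment to current office 27 Mar 2014, so the next rule applies.
Among Castillo and Baptiste, by terms served (higher first): Castillo (8 terms) before Baptiste (6 terms).
Sato and Yilmaz both have date of appointment to current office 12 Aug 2005, so the next rule applies.
Among Sato and Yilmaz, by terms served (higher first): Sato (11 terms) before Yilmaz (4 terms).
Among Ruiz, Takahashi and Adeyemi, a Privy Counsellor before not a Privy Counsellor: Ruiz (a Privy Counsellor) before Takahashi and Adeyemi (not a Privy Counsellor).
Takahashi and Adeyemi both have date first returned to the chamber 1994-03-27, so the next rule applies.
Takahashi and Adeyemi both have date of appointment to current office 13 Oct 2004, so the next rule applies.
Among Takahashi and Adeyemi, by terms served (higher first): Takahashi (8 terms) before Adeyemi (1 term).
Order: Ibarra, Moreau, Abara, Castillo, Baptiste, Sato, Yilmaz, Ruiz, Takahashi, Adeyemi.

Castillo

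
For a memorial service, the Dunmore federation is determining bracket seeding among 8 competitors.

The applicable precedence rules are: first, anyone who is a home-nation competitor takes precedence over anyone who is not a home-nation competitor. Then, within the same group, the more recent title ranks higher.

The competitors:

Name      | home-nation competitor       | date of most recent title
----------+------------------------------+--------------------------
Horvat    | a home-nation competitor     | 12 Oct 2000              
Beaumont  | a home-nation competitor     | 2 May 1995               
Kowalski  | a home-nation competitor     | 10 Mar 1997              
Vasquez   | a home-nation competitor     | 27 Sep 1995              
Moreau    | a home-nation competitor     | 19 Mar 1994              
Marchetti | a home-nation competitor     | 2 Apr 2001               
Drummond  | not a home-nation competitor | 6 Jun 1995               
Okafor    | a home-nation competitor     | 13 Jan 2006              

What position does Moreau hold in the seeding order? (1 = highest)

By the first rule: Okafor, Marchetti, Horvat, Kowalski, Vasquez, Beaumont and Moreau (each a home-nation competitor); then Drummond (not a home-nation competitor).
Among Okafor, Marchetti, Horvat, Kowalski, Vasquez, Beaumont and Moreau, by date of most recent title (later first): Okafor (13 Jan 2006) before Marchetti (2 Apr 2001) before Horvat (12 Oct 2000) before Kowalski (10 Mar 1997) before Vasquez (27 Sep 1995) before Beaumont (2 May 1995) before Moreau (19 Mar 1994).
Order: Okafor, Marchetti, Horvat, Kowalski, Vasquez, Beaumont, Moreau, Drummond. So position 7.

7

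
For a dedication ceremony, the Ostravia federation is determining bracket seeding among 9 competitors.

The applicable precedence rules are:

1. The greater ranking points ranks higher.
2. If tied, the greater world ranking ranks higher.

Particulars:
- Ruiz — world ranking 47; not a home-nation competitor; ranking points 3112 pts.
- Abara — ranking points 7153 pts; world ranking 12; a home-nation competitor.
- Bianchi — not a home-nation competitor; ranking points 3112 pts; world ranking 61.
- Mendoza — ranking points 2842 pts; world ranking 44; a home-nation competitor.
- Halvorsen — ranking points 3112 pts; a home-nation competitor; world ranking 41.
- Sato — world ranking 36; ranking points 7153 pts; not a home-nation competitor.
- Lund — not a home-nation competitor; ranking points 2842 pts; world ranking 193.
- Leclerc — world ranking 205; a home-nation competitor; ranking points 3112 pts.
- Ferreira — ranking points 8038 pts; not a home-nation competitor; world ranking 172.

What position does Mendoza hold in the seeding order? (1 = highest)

By ranking points (higher first): Ferreira (8038 pts); then Sato and Abara (both 7153 pts); then Leclerc, Bianchi, Ruiz and Halvorsen (each 3112 pts); then Lund and Mendoza (both 2842 pts).
Among Sato and Abara, by world ranking (higher first): Sato (36) before Abara (12).
Among Leclerc, Bianchi, Ruiz and Halvorsen, by world ranking (higher first): Leclerc (205) before Bianchi (61) before Ruiz (47) before Halvorsen (41).
Among Lund and Mendoza, by world ranking (higher first): Lund (193) before Mendoza (44).
Order: Ferreira, Sato, Abara, Leclerc, Bianchi, Ruiz, Halvorsen, Lund, Mendoza. So position 9.

9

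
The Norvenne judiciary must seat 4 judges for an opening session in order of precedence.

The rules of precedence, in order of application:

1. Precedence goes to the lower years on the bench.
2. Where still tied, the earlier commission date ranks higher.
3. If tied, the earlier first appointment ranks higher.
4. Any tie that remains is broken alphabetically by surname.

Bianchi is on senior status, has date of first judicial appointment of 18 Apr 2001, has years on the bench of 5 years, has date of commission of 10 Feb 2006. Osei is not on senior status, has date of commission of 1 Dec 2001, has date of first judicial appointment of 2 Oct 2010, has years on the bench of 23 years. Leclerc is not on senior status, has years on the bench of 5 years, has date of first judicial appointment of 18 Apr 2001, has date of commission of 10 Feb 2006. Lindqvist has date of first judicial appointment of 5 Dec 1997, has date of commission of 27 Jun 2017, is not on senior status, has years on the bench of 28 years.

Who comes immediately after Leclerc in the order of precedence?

Osei

By years on the bench (lower first): Bianchi and Leclerc (both 5 years); then Osei (23 years); then Lindqvist (28 years).
Bianchi and Leclerc both have date of commission 10 Feb 2006, so the next rule applies.
Bianchi and Leclerc both have date of first judicial appointment 18 Apr 2001, so the next rule applies.
Among Bianchi and Leclerc, alphabetically by surname: Bianchi before Leclerc.
Order: Bianchi, Leclerc, Osei, Lindqvist.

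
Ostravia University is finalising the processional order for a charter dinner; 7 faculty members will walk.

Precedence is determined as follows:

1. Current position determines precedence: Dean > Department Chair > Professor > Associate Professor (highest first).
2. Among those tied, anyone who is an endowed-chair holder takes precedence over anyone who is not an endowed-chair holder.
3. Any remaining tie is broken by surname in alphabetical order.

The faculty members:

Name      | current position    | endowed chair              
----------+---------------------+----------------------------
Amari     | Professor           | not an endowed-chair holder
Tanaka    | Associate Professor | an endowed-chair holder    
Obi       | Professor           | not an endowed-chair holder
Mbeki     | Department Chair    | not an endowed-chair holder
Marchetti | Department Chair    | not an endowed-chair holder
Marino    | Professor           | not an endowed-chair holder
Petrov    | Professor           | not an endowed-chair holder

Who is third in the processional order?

By current position: Marchetti and Mbeki (Department Chair); then Amari, Marino, Obi and Petrov (Professor); then Tanaka (Associate Professor).
Marchetti and Mbeki are each not an endowed-chair holder, so the next rule applies.
Among Marchetti and Mbeki, alphabetically by surname: Marchetti before Mbeki.
Amari, Marino, Obi and Petrov are each not an endowed-chair holder, so the next rule applies.
Among Amari, Marino, Obi and Petrov, alphabetically by surname: Amari before Marino before Obi before Petrov.
Order: Marchetti, Mbeki, Amari, Marino, Obi, Petrov, Tanaka.

Amari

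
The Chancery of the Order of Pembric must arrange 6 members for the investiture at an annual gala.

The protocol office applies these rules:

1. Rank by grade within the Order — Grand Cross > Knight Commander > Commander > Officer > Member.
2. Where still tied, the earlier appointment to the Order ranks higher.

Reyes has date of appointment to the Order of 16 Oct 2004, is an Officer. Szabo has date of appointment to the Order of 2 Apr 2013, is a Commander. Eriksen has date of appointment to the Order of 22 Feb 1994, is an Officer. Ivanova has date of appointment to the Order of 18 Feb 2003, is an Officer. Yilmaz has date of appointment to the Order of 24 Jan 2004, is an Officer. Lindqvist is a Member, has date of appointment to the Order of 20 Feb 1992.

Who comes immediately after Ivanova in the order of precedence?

Yilmaz

By grade within the Order: Szabo (Commander); then Eriksen, Ivanova, Yilmaz and Reyes (Officer); then Lindqvist (Member).
Among Eriksen, Ivanova, Yilmaz and Reyes, by date of appointment to the Order (earlier first): Eriksen (22 Feb 1994) before Ivanova (18 Feb 2003) before Yilmaz (24 Jan 2004) before Reyes (16 Oct 2004).
Order: Szabo, Eriksen, Ivanova, Yilmaz, Reyes, Lindqvist.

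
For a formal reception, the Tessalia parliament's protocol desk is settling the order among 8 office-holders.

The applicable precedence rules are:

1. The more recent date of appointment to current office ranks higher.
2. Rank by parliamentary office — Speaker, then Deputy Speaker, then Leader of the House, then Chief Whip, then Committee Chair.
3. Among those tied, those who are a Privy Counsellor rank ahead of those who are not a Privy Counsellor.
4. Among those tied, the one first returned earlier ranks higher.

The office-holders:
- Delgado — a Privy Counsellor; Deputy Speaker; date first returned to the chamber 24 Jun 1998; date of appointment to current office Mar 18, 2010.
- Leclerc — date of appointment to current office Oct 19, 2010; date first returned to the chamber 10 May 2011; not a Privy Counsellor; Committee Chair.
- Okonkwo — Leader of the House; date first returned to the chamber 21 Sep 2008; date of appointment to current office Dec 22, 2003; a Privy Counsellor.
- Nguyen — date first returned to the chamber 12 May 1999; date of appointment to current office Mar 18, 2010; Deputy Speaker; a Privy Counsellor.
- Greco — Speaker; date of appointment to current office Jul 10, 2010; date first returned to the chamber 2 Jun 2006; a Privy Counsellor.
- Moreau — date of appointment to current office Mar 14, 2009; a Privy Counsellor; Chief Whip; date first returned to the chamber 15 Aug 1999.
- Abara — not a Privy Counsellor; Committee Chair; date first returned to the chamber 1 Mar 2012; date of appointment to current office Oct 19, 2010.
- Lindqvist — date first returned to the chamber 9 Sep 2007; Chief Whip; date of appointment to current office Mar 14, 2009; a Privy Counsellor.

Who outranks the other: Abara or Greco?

By date of appointment to current office (later first): Leclerc and Abara (both Oct 19, 2010); then Greco (Jul 10, 2010); then Delgado and Nguyen (both Mar 18, 2010); then Moreau and Lindqvist (both Mar 14, 2009); then Okonkwo (Dec 22, 2003).
Leclerc and Abara are each Committee Chair, so the next rule applies.
Leclerc and Abara are each not a Privy Counsellor, so the next rule applies.
Among Leclerc and Abara, by date first returned to the chamber (earlier first): Leclerc (10 May 2011) before Abara (1 Mar 2012).
Delgado and Nguyen are each Deputy Speaker, so the next rule applies.
Delgado and Nguyen are each a Privy Counsellor, so the next rule applies.
Among Delgado and Nguyen, by date first returned to the chamber (earlier first): Delgado (24 Jun 1998) before Nguyen (12 May 1999).
Moreau and Lindqvist are each Chief Whip, so the next rule applies.
Moreau and Lindqvist are each a Privy Counsellor, so the next rule applies.
Among Moreau and Lindqvist, by date first returned to the chamber (earlier first): Moreau (15 Aug 1999) before Lindqvist (9 Sep 2007).
So Abara takes precedence.

Abara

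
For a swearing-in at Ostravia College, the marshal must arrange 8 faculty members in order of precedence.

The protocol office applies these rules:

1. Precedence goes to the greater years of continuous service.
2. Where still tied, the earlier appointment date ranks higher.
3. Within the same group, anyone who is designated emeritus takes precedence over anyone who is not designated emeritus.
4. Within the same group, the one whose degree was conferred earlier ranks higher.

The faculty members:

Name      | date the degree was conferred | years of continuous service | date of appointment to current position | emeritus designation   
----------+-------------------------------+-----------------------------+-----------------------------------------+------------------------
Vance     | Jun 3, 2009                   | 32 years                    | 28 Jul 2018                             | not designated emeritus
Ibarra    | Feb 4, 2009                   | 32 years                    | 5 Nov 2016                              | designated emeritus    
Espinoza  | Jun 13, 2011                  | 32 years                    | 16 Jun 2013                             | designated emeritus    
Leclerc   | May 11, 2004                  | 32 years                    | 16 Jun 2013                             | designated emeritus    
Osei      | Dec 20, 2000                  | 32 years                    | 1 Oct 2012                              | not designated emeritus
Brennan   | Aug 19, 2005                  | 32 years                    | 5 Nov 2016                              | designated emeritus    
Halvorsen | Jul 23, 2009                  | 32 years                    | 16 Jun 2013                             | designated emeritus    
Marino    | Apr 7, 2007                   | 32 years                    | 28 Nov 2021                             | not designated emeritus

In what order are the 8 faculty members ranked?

By years of continuous service (higher first): Osei, Leclerc, Halvorsen, Espinoza, Brennan, Ibarra, Vance and Marino (each 32 years).
Among Osei, Leclerc, Halvorsen, Espinoza, Brennan, Ibarra, Vance and Marino, by date of appointment to current position (earlier first): Osei (1 Oct 2012) before Leclerc, Halvorsen and Espinoza (16 Jun 2013) before Brennan and Ibarra (5 Nov 2016) before Vance (28 Jul 2018) before Marino (28 Nov 2021).
Leclerc, Halvorsen and Espinoza are each designated emeritus, so the next rule applies.
Among Leclerc, Halvorsen and Espinoza, by date the degree was conferred (earlier first): Leclerc (May 11, 2004) before Halvorsen (Jul 23, 2009) before Espinoza (Jun 13, 2011).
Brennan and Ibarra are each designated emeritus, so the next rule applies.
Among Brennan and Ibarra, by date the degree was conferred (earlier first): Brennan (Aug 19, 2005) before Ibarra (Feb 4, 2009).
Full order: Osei, Leclerc, Halvorsen, Espinoza, Brennan, Ibarra, Vance, Marino.

Osei, Leclerc, Halvorsen, Espinoza, Brennan, Ibarra, Vance, Marino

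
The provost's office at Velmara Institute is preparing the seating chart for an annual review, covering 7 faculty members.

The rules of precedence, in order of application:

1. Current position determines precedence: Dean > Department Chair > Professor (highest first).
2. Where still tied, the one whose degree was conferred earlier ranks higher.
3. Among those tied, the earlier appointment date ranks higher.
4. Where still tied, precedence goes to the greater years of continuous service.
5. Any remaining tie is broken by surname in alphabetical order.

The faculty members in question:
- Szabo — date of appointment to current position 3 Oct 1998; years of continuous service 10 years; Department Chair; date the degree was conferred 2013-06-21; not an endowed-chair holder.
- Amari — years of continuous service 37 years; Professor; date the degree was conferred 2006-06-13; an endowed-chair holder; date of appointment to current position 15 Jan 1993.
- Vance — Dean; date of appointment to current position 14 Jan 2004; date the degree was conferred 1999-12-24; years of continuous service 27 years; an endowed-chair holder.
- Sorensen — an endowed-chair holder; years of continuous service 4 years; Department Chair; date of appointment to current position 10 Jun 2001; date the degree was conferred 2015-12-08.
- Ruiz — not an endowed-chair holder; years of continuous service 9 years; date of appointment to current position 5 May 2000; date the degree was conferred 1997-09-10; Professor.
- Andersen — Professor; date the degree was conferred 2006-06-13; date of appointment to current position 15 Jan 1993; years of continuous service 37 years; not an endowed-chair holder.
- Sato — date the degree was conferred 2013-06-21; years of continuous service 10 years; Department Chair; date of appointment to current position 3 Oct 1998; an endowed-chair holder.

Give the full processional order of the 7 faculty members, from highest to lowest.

Vance, Sato, Szabo, Sorensen, Ruiz, Amari, Andersen

By current position: Vance (Dean); then Sato, Szabo and Sorensen (Department Chair); then Ruiz, Amari and Andersen (Professor).
Among Sato, Szabo and Sorensen, by date the degree was conferred (earlier first): Sato and Szabo (2013-06-21) before Sorensen (2015-12-08).
Sato and Szabo both have date of appointment to current position 3 Oct 1998, so the next rule applies.
Sato and Szabo both have years of continuous service 10 years, so the next rule applies.
Among Sato and Szabo, alphabetically by surname: Sato before Szabo.
Among Ruiz, Amari and Andersen, by date the degree was conferred (earlier first): Ruiz (1997-09-10) before Amari and Andersen (2006-06-13).
Amari and Andersen both have date of appointment to current position 15 Jan 1993, so the next rule applies.
Amari and Andersen both have years of continuous service 37 years, so the next rule applies.
Among Amari and Andersen, alphabetically by surname: Amari before Andersen.
Full order: Vance, Sato, Szabo, Sorensen, Ruiz, Amari, Andersen.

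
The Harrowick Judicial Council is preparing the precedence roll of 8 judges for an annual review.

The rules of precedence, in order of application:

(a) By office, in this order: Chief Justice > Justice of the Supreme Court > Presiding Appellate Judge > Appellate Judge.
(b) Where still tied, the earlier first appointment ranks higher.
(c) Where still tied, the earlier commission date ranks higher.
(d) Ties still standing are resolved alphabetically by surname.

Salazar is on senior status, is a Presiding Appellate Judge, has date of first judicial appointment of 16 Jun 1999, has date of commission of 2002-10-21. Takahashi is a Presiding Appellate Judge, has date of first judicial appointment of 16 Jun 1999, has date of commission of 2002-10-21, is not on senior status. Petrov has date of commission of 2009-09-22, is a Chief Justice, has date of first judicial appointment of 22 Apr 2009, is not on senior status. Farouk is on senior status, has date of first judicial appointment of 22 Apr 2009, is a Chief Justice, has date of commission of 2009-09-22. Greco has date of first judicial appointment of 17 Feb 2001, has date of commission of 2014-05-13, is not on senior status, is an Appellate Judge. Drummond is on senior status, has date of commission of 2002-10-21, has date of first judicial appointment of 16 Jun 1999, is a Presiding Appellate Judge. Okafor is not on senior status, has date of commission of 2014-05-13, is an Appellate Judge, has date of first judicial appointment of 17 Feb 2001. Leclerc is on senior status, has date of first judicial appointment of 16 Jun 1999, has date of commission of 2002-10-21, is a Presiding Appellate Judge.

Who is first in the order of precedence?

By office: Farouk and Petrov (Chief Justice); then Drummond, Leclerc, Salazar and Takahashi (Presiding Appellate Judge); then Greco and Okafor (Appellate Judge).
Farouk and Petrov both have date of first judicial appointment 22 Apr 2009, so the next rule applies.
Farouk and Petrov both have date of commission 2009-09-22, so the next rule applies.
Among Farouk and Petrov, alphabetically by surname: Farouk before Petrov.
Drummond, Leclerc, Salazar and Takahashi all have date of first judicial appointment 16 Jun 1999, so the next rule applies.
Drummond, Leclerc, Salazar and Takahashi all have date of commission 2002-10-21, so the next rule applies.
Among Drummond, Leclerc, Salazar and Takahashi, alphabetically by surname: Drummond before Leclerc before Salazar before Takahashi.
Greco and Okafor both have date of first judicial appointment 17 Feb 2001, so the next rule applies.
Greco and Okafor both have date of commission 2014-05-13, so the next rule applies.
Among Greco and Okafor, alphabetically by surname: Greco before Okafor.
Order: Farouk, Petrov, Drummond, Leclerc, Salazar, Takahashi, Greco, Okafor.

Farouk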